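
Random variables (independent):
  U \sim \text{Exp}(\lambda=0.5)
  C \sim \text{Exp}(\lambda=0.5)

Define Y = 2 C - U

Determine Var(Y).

For independent RVs: Var(aX + bY) = a²Var(X) + b²Var(Y)
Var(U) = 4
Var(C) = 4
Var(Y) = (-1)²*4 + 2²*4
= 1*4 + 4*4 = 20

20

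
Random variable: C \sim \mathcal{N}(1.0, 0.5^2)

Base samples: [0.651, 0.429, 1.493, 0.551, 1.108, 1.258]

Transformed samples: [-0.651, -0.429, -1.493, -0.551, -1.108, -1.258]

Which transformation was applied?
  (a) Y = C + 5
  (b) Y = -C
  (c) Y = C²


Checking option (b) Y = -C:
  C = 0.651 -> Y = -0.651 ✓
  C = 0.429 -> Y = -0.429 ✓
  C = 1.493 -> Y = -1.493 ✓
All samples match this transformation.

(b) -C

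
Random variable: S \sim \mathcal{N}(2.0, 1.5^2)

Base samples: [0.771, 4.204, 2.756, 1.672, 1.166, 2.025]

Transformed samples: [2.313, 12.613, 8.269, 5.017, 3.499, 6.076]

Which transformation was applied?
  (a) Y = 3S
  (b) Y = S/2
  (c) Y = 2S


Checking option (a) Y = 3S:
  S = 0.771 -> Y = 2.313 ✓
  S = 4.204 -> Y = 12.613 ✓
  S = 2.756 -> Y = 8.269 ✓
All samples match this transformation.

(a) 3S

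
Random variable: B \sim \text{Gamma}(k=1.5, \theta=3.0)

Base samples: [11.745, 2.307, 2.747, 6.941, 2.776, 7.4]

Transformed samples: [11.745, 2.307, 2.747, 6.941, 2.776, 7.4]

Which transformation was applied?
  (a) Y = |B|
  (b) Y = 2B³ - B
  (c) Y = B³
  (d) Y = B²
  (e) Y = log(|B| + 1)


Checking option (a) Y = |B|:
  B = 11.745 -> Y = 11.745 ✓
  B = 2.307 -> Y = 2.307 ✓
  B = 2.747 -> Y = 2.747 ✓
All samples match this transformation.

(a) |B|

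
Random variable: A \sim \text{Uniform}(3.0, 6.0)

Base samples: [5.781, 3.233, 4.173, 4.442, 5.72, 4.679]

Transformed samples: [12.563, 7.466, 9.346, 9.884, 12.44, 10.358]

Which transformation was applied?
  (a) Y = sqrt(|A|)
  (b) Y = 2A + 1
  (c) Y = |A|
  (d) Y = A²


Checking option (b) Y = 2A + 1:
  A = 5.781 -> Y = 12.563 ✓
  A = 3.233 -> Y = 7.466 ✓
  A = 4.173 -> Y = 9.346 ✓
All samples match this transformation.

(b) 2A + 1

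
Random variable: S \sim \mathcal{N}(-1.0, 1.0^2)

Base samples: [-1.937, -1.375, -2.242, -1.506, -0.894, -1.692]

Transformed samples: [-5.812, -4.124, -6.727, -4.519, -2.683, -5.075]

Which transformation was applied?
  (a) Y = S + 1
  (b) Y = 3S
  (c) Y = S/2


Checking option (b) Y = 3S:
  S = -1.937 -> Y = -5.812 ✓
  S = -1.375 -> Y = -4.124 ✓
  S = -2.242 -> Y = -6.727 ✓
All samples match this transformation.

(b) 3S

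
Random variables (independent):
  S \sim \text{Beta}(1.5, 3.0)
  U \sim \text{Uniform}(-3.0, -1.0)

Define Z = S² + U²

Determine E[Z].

E[Z] = E[S²] + E[U²]
E[S²] = Var(S) + E[S]² = 0.04040404 + 0.11111111 = 0.15151515
E[U²] = Var(U) + E[U]² = 0.33333333 + 4 = 4.3333333
E[Z] = 0.15151515 + 4.3333333 = 4.4848485

4.4848485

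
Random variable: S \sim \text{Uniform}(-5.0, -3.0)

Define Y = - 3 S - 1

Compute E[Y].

For Y = -3S - 1:
E[Y] = -3 * E[S] - 1
E[S] = (-5 - 3)/2 = -4
E[Y] = -3 * (-4) - 1 = 11

11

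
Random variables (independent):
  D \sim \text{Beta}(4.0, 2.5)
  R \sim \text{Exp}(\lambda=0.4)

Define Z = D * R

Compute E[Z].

For independent RVs: E[XY] = E[X]*E[Y]
E[D] = 0.61538462
E[R] = 2.5
E[Z] = 0.61538462 * 2.5 = 1.5384615

1.5384615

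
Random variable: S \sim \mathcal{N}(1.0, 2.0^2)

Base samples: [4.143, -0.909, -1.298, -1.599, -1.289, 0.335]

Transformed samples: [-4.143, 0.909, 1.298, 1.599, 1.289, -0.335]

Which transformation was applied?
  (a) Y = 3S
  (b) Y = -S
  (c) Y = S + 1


Checking option (b) Y = -S:
  S = 4.143 -> Y = -4.143 ✓
  S = -0.909 -> Y = 0.909 ✓
  S = -1.298 -> Y = 1.298 ✓
All samples match this transformation.

(b) -S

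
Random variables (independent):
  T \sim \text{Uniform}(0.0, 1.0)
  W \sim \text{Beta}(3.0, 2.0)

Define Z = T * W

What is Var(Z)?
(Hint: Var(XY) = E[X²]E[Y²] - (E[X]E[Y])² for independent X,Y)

Var(XY) = E[X²]E[Y²] - (E[X]E[Y])²
E[T] = 0.5, Var(T) = 0.083333333
E[W] = 0.6, Var(W) = 0.04
E[T²] = 0.083333333 + 0.5² = 0.33333333
E[W²] = 0.04 + 0.6² = 0.4
Var(Z) = 0.33333333*0.4 - (0.5*0.6)²
= 0.13333333 - 0.09 = 0.043333333

0.043333333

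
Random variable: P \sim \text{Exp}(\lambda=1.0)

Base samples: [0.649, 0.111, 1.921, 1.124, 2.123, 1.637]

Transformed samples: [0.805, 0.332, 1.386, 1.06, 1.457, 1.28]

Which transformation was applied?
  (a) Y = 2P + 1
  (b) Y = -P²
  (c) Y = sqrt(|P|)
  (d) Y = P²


Checking option (c) Y = sqrt(|P|):
  P = 0.649 -> Y = 0.805 ✓
  P = 0.111 -> Y = 0.332 ✓
  P = 1.921 -> Y = 1.386 ✓
All samples match this transformation.

(c) sqrt(|P|)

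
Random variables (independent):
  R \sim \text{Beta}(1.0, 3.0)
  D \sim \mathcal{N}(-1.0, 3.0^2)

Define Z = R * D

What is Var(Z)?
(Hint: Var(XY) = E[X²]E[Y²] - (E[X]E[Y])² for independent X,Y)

Var(XY) = E[X²]E[Y²] - (E[X]E[Y])²
E[R] = 0.25, Var(R) = 0.0375
E[D] = -1, Var(D) = 9
E[R²] = 0.0375 + 0.25² = 0.1
E[D²] = 9 + (-1)² = 10
Var(Z) = 0.1*10 - (0.25*(-1))²
= 1 - 0.0625 = 0.9375

0.9375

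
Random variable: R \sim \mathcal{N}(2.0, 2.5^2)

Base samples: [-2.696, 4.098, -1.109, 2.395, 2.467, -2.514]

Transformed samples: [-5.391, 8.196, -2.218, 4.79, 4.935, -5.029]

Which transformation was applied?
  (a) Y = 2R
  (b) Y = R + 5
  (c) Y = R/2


Checking option (a) Y = 2R:
  R = -2.696 -> Y = -5.391 ✓
  R = 4.098 -> Y = 8.196 ✓
  R = -1.109 -> Y = -2.218 ✓
All samples match this transformation.

(a) 2R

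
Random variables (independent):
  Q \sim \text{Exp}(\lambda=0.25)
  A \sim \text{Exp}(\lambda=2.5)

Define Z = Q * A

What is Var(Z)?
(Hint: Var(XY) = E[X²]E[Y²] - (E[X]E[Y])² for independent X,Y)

Var(XY) = E[X²]E[Y²] - (E[X]E[Y])²
E[Q] = 4, Var(Q) = 16
E[A] = 0.4, Var(A) = 0.16
E[Q²] = 16 + 4² = 32
E[A²] = 0.16 + 0.4² = 0.32
Var(Z) = 32*0.32 - (4*0.4)²
= 10.24 - 2.56 = 7.68

7.68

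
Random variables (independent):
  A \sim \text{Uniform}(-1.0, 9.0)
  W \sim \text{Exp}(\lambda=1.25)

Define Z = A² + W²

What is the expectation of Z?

E[Z] = E[A²] + E[W²]
E[A²] = Var(A) + E[A]² = 8.3333333 + 16 = 24.333333
E[W²] = Var(W) + E[W]² = 0.64 + 0.64 = 1.28
E[Z] = 24.333333 + 1.28 = 25.613333

25.613333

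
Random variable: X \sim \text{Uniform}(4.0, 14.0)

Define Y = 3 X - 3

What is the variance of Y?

For Y = aX + b: Var(Y) = a² * Var(X)
Var(X) = (14 - 4)^2/12 = 8.3333333
Var(Y) = 3² * 8.3333333 = 9 * 8.3333333 = 75

75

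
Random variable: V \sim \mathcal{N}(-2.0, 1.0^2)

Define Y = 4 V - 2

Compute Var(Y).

For Y = aV + b: Var(Y) = a² * Var(V)
Var(V) = 1.0^2 = 1
Var(Y) = 4² * 1 = 16 * 1 = 16

16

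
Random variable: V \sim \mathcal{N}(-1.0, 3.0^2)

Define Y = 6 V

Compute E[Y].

For Y = 6V:
E[Y] = 6 * E[V]
E[V] = -1.0 = -1
E[Y] = 6 * (-1) = -6

-6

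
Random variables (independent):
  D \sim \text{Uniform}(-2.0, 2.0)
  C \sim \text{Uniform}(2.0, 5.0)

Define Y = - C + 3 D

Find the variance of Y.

For independent RVs: Var(aX + bY) = a²Var(X) + b²Var(Y)
Var(D) = 1.3333333
Var(C) = 0.75
Var(Y) = 3²*1.3333333 + (-1)²*0.75
= 9*1.3333333 + 1*0.75 = 12.75

12.75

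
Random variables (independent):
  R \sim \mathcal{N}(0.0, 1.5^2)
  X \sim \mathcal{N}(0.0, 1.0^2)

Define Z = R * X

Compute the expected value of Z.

For independent RVs: E[XY] = E[X]*E[Y]
E[R] = 0
E[X] = 0
E[Z] = 0 * 0 = 0

0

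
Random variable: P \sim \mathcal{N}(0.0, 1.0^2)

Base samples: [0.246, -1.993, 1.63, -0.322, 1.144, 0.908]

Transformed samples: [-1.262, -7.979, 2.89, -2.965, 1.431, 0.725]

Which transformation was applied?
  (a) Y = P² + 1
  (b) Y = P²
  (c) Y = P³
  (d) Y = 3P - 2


Checking option (d) Y = 3P - 2:
  P = 0.246 -> Y = -1.262 ✓
  P = -1.993 -> Y = -7.979 ✓
  P = 1.63 -> Y = 2.89 ✓
All samples match this transformation.

(d) 3P - 2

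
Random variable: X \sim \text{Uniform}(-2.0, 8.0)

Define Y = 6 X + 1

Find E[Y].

For Y = 6X + 1:
E[Y] = 6 * E[X] + 1
E[X] = (-2 + 8)/2 = 3
E[Y] = 6 * 3 + 1 = 19

19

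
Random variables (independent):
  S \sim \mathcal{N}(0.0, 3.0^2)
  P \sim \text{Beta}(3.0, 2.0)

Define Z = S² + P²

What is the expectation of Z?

E[Z] = E[S²] + E[P²]
E[S²] = Var(S) + E[S]² = 9 + 0 = 9
E[P²] = Var(P) + E[P]² = 0.04 + 0.36 = 0.4
E[Z] = 9 + 0.4 = 9.4

9.4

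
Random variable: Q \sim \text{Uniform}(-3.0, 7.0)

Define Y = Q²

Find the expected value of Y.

E[Q²] = Var(Q) + (E[Q])² = 8.3333333 + 4 = 12.333333

12.333333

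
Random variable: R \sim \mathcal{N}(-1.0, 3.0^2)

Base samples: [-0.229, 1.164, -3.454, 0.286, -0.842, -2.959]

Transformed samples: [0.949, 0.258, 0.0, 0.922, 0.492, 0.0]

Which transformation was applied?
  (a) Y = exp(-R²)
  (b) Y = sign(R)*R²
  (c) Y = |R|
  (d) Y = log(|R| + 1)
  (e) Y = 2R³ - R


Checking option (a) Y = exp(-R²):
  R = -0.229 -> Y = 0.949 ✓
  R = 1.164 -> Y = 0.258 ✓
  R = -3.454 -> Y = 0.0 ✓
All samples match this transformation.

(a) exp(-R²)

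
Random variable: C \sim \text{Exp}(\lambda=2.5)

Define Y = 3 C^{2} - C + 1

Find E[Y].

E[Y] = 3*E[C²] - 1*E[C] + 1
E[C] = 0.4
E[C²] = Var(C) + (E[C])² = 0.16 + 0.16 = 0.32
E[Y] = 3*0.32 - 1*0.4 + 1 = 1.56

1.56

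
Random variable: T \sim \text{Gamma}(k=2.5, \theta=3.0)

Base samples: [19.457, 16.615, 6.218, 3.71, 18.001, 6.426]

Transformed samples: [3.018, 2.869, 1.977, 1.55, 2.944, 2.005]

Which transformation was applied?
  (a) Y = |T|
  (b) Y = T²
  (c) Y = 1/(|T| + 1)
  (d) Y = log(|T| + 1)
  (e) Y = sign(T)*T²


Checking option (d) Y = log(|T| + 1):
  T = 19.457 -> Y = 3.018 ✓
  T = 16.615 -> Y = 2.869 ✓
  T = 6.218 -> Y = 1.977 ✓
All samples match this transformation.

(d) log(|T| + 1)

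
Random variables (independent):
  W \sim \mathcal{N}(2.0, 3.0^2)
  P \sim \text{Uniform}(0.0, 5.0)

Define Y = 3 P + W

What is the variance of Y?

For independent RVs: Var(aX + bY) = a²Var(X) + b²Var(Y)
Var(W) = 9
Var(P) = 2.0833333
Var(Y) = 1²*9 + 3²*2.0833333
= 1*9 + 9*2.0833333 = 27.75

27.75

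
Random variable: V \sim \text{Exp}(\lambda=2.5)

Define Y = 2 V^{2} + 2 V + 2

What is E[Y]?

E[Y] = 2*E[V²] + 2*E[V] + 2
E[V] = 0.4
E[V²] = Var(V) + (E[V])² = 0.16 + 0.16 = 0.32
E[Y] = 2*0.32 + 2*0.4 + 2 = 3.44

3.44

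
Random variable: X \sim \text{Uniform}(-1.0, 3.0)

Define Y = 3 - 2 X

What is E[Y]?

For Y = -2X + 3:
E[Y] = -2 * E[X] + 3
E[X] = (-1 + 3)/2 = 1
E[Y] = -2 * 1 + 3 = 1

1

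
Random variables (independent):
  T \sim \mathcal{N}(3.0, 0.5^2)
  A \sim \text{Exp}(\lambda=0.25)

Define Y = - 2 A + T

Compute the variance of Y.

For independent RVs: Var(aX + bY) = a²Var(X) + b²Var(Y)
Var(T) = 0.25
Var(A) = 16
Var(Y) = 1²*0.25 + (-2)²*16
= 1*0.25 + 4*16 = 64.25

64.25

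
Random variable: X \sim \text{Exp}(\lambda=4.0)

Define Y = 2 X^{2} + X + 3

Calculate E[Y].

E[Y] = 2*E[X²] + 1*E[X] + 3
E[X] = 0.25
E[X²] = Var(X) + (E[X])² = 0.0625 + 0.0625 = 0.125
E[Y] = 2*0.125 + 1*0.25 + 3 = 3.5

3.5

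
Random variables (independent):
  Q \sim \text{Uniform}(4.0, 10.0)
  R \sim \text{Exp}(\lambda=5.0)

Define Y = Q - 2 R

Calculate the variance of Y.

For independent RVs: Var(aX + bY) = a²Var(X) + b²Var(Y)
Var(Q) = 3
Var(R) = 0.04
Var(Y) = 1²*3 + (-2)²*0.04
= 1*3 + 4*0.04 = 3.16

3.16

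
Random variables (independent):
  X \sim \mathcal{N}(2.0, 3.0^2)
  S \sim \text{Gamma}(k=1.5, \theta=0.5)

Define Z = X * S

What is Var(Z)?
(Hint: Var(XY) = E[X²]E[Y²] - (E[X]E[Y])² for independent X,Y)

Var(XY) = E[X²]E[Y²] - (E[X]E[Y])²
E[X] = 2, Var(X) = 9
E[S] = 0.75, Var(S) = 0.375
E[X²] = 9 + 2² = 13
E[S²] = 0.375 + 0.75² = 0.9375
Var(Z) = 13*0.9375 - (2*0.75)²
= 12.1875 - 2.25 = 9.9375

9.9375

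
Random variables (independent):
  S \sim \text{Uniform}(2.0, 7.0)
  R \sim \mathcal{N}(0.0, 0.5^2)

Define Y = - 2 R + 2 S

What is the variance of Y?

For independent RVs: Var(aX + bY) = a²Var(X) + b²Var(Y)
Var(S) = 2.0833333
Var(R) = 0.25
Var(Y) = 2²*2.0833333 + (-2)²*0.25
= 4*2.0833333 + 4*0.25 = 9.3333333

9.3333333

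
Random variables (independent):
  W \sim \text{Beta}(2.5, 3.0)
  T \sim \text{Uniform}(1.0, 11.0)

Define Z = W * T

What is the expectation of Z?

For independent RVs: E[XY] = E[X]*E[Y]
E[W] = 0.45454545
E[T] = 6
E[Z] = 0.45454545 * 6 = 2.7272727

2.7272727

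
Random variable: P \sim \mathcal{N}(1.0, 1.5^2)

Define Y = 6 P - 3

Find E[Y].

For Y = 6P - 3:
E[Y] = 6 * E[P] - 3
E[P] = 1.0 = 1
E[Y] = 6 * 1 - 3 = 3

3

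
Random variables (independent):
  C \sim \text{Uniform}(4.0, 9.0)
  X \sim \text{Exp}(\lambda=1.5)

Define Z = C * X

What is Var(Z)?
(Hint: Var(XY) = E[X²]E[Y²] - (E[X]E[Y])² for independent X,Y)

Var(XY) = E[X²]E[Y²] - (E[X]E[Y])²
E[C] = 6.5, Var(C) = 2.0833333
E[X] = 0.66666667, Var(X) = 0.44444444
E[C²] = 2.0833333 + 6.5² = 44.333333
E[X²] = 0.44444444 + 0.66666667² = 0.88888889
Var(Z) = 44.333333*0.88888889 - (6.5*0.66666667)²
= 39.407407 - 18.777778 = 20.62963

20.62963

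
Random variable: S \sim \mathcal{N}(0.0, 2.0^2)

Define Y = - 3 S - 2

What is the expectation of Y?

For Y = -3S - 2:
E[Y] = -3 * E[S] - 2
E[S] = 0.0 = 0
E[Y] = -3 * 0 - 2 = -2

-2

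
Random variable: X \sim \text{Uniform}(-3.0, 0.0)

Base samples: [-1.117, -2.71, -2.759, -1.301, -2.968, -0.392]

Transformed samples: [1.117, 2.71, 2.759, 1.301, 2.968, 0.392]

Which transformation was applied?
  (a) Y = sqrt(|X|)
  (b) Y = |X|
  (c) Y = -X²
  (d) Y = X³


Checking option (b) Y = |X|:
  X = -1.117 -> Y = 1.117 ✓
  X = -2.71 -> Y = 2.71 ✓
  X = -2.759 -> Y = 2.759 ✓
All samples match this transformation.

(b) |X|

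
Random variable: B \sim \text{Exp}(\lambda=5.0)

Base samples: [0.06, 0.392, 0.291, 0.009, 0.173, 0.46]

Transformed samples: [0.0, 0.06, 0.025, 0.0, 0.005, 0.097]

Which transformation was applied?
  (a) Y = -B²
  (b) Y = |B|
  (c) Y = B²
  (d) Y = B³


Checking option (d) Y = B³:
  B = 0.06 -> Y = 0.0 ✓
  B = 0.392 -> Y = 0.06 ✓
  B = 0.291 -> Y = 0.025 ✓
All samples match this transformation.

(d) B³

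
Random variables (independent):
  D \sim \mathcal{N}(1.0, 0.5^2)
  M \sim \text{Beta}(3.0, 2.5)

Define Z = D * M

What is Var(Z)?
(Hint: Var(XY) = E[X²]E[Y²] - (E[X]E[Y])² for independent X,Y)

Var(XY) = E[X²]E[Y²] - (E[X]E[Y])²
E[D] = 1, Var(D) = 0.25
E[M] = 0.54545455, Var(M) = 0.038143675
E[D²] = 0.25 + 1² = 1.25
E[M²] = 0.038143675 + 0.54545455² = 0.33566434
Var(Z) = 1.25*0.33566434 - (1*0.54545455)²
= 0.41958042 - 0.29752066 = 0.12205976

0.12205976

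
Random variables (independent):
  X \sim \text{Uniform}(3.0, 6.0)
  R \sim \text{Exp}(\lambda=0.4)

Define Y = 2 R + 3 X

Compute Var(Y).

For independent RVs: Var(aX + bY) = a²Var(X) + b²Var(Y)
Var(X) = 0.75
Var(R) = 6.25
Var(Y) = 3²*0.75 + 2²*6.25
= 9*0.75 + 4*6.25 = 31.75

31.75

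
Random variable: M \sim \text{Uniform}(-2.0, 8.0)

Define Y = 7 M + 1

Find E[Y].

For Y = 7M + 1:
E[Y] = 7 * E[M] + 1
E[M] = (-2 + 8)/2 = 3
E[Y] = 7 * 3 + 1 = 22

22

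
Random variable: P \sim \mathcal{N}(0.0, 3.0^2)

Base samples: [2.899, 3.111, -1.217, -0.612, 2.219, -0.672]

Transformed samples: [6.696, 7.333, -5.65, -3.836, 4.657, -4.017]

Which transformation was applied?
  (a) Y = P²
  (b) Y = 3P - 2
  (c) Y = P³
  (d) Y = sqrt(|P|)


Checking option (b) Y = 3P - 2:
  P = 2.899 -> Y = 6.696 ✓
  P = 3.111 -> Y = 7.333 ✓
  P = -1.217 -> Y = -5.65 ✓
All samples match this transformation.

(b) 3P - 2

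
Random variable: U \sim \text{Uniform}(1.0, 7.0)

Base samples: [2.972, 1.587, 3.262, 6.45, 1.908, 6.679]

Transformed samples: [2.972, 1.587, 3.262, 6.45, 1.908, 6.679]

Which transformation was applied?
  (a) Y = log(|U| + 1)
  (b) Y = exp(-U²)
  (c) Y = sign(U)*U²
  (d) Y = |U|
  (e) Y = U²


Checking option (d) Y = |U|:
  U = 2.972 -> Y = 2.972 ✓
  U = 1.587 -> Y = 1.587 ✓
  U = 3.262 -> Y = 3.262 ✓
All samples match this transformation.

(d) |U|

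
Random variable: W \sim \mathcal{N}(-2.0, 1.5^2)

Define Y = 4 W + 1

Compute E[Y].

For Y = 4W + 1:
E[Y] = 4 * E[W] + 1
E[W] = -2.0 = -2
E[Y] = 4 * (-2) + 1 = -7

-7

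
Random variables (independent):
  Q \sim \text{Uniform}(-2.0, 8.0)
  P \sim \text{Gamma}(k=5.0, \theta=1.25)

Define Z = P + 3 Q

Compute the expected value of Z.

E[Z] = 3*E[Q] + 1*E[P]
E[Q] = 3
E[P] = 6.25
E[Z] = 3*3 + 1*6.25 = 15.25

15.25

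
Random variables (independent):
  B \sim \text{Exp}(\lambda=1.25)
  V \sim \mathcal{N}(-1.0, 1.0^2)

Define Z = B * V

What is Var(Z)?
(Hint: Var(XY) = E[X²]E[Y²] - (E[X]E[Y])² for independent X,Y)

Var(XY) = E[X²]E[Y²] - (E[X]E[Y])²
E[B] = 0.8, Var(B) = 0.64
E[V] = -1, Var(V) = 1
E[B²] = 0.64 + 0.8² = 1.28
E[V²] = 1 + (-1)² = 2
Var(Z) = 1.28*2 - (0.8*(-1))²
= 2.56 - 0.64 = 1.92

1.92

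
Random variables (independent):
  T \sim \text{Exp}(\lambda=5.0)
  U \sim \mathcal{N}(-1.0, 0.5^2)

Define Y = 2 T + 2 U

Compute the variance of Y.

For independent RVs: Var(aX + bY) = a²Var(X) + b²Var(Y)
Var(T) = 0.04
Var(U) = 0.25
Var(Y) = 2²*0.04 + 2²*0.25
= 4*0.04 + 4*0.25 = 1.16

1.16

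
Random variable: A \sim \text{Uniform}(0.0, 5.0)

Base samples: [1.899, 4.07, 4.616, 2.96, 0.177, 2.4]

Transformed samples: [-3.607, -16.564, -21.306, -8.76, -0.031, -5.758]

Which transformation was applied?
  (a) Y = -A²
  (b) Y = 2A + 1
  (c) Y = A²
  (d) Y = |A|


Checking option (a) Y = -A²:
  A = 1.899 -> Y = -3.607 ✓
  A = 4.07 -> Y = -16.564 ✓
  A = 4.616 -> Y = -21.306 ✓
All samples match this transformation.

(a) -A²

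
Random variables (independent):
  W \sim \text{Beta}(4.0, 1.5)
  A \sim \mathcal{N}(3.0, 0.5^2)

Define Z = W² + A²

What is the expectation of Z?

E[Z] = E[W²] + E[A²]
E[W²] = Var(W) + E[W]² = 0.03051494 + 0.52892562 = 0.55944056
E[A²] = Var(A) + E[A]² = 0.25 + 9 = 9.25
E[Z] = 0.55944056 + 9.25 = 9.8094406

9.8094406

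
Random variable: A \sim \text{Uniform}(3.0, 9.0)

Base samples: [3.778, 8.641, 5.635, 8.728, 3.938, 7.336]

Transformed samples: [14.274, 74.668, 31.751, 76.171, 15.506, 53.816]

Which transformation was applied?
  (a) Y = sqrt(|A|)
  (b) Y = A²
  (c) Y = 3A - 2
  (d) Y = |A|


Checking option (b) Y = A²:
  A = 3.778 -> Y = 14.274 ✓
  A = 8.641 -> Y = 74.668 ✓
  A = 5.635 -> Y = 31.751 ✓
All samples match this transformation.

(b) A²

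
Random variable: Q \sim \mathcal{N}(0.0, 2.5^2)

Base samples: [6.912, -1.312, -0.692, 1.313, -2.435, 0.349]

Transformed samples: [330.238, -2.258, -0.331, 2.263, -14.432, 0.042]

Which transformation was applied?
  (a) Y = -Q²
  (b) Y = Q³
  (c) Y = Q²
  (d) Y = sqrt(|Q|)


Checking option (b) Y = Q³:
  Q = 6.912 -> Y = 330.238 ✓
  Q = -1.312 -> Y = -2.258 ✓
  Q = -0.692 -> Y = -0.331 ✓
All samples match this transformation.

(b) Q³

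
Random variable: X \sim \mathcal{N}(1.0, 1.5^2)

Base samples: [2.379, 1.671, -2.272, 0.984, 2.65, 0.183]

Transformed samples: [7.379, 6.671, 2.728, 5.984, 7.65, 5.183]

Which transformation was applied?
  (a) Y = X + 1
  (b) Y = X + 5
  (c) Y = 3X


Checking option (b) Y = X + 5:
  X = 2.379 -> Y = 7.379 ✓
  X = 1.671 -> Y = 6.671 ✓
  X = -2.272 -> Y = 2.728 ✓
All samples match this transformation.

(b) X + 5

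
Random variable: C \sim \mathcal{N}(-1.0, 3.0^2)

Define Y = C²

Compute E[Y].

Using E[X²] = Var(X) + (E[X])²:
E[C] = -1
Var(C) = 3.0^2 = 9
E[C²] = 9 + (-1)² = 9 + 1 = 10

10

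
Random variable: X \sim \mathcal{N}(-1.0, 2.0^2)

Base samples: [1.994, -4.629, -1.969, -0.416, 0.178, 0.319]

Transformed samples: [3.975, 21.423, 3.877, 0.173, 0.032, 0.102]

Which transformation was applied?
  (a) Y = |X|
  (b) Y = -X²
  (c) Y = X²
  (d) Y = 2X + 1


Checking option (c) Y = X²:
  X = 1.994 -> Y = 3.975 ✓
  X = -4.629 -> Y = 21.423 ✓
  X = -1.969 -> Y = 3.877 ✓
All samples match this transformation.

(c) X²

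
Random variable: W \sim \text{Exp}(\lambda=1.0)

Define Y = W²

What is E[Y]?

Using E[X²] = Var(X) + (E[X])²:
E[W] = 1
Var(W) = 1/1.0^2 = 1
E[W²] = 1 + 1² = 1 + 1 = 2

2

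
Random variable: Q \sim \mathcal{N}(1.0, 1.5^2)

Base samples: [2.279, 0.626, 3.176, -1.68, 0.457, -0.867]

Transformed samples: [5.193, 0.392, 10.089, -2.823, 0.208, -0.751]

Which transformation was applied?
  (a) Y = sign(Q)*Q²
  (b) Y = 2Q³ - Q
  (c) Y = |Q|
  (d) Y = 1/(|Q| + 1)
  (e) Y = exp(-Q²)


Checking option (a) Y = sign(Q)*Q²:
  Q = 2.279 -> Y = 5.193 ✓
  Q = 0.626 -> Y = 0.392 ✓
  Q = 3.176 -> Y = 10.089 ✓
All samples match this transformation.

(a) sign(Q)*Q²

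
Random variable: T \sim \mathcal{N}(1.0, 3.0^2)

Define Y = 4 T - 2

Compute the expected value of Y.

For Y = 4T - 2:
E[Y] = 4 * E[T] - 2
E[T] = 1.0 = 1
E[Y] = 4 * 1 - 2 = 2

2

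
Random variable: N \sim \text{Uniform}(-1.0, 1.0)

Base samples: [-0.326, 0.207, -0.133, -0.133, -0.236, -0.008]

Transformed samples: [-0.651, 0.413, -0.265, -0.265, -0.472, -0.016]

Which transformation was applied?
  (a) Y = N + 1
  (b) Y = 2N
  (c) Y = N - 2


Checking option (b) Y = 2N:
  N = -0.326 -> Y = -0.651 ✓
  N = 0.207 -> Y = 0.413 ✓
  N = -0.133 -> Y = -0.265 ✓
All samples match this transformation.

(b) 2N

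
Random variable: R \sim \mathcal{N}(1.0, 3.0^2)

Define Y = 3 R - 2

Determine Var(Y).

For Y = aR + b: Var(Y) = a² * Var(R)
Var(R) = 3.0^2 = 9
Var(Y) = 3² * 9 = 9 * 9 = 81

81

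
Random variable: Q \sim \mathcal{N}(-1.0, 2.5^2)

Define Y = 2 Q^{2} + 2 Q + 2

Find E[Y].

E[Y] = 2*E[Q²] + 2*E[Q] + 2
E[Q] = -1
E[Q²] = Var(Q) + (E[Q])² = 6.25 + 1 = 7.25
E[Y] = 2*7.25 + 2*(-1) + 2 = 14.5

14.5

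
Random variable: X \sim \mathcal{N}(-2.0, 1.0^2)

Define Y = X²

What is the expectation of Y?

E[X²] = Var(X) + (E[X])² = 1 + 4 = 5

5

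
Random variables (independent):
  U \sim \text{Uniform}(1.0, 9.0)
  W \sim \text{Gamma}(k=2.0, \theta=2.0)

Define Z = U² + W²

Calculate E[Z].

E[Z] = E[U²] + E[W²]
E[U²] = Var(U) + E[U]² = 5.3333333 + 25 = 30.333333
E[W²] = Var(W) + E[W]² = 8 + 16 = 24
E[Z] = 30.333333 + 24 = 54.333333

54.333333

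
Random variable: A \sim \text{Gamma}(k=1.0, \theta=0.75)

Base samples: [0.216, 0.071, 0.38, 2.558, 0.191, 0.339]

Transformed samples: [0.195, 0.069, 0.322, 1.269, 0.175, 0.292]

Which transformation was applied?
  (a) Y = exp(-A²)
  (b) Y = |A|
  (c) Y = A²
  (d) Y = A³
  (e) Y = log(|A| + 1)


Checking option (e) Y = log(|A| + 1):
  A = 0.216 -> Y = 0.195 ✓
  A = 0.071 -> Y = 0.069 ✓
  A = 0.38 -> Y = 0.322 ✓
All samples match this transformation.

(e) log(|A| + 1)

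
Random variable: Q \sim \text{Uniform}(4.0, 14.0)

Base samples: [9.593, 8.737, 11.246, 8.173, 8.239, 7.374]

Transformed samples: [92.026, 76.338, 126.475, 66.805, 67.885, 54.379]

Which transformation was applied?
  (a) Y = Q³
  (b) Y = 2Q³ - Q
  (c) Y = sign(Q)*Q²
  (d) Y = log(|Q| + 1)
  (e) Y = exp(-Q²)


Checking option (c) Y = sign(Q)*Q²:
  Q = 9.593 -> Y = 92.026 ✓
  Q = 8.737 -> Y = 76.338 ✓
  Q = 11.246 -> Y = 126.475 ✓
All samples match this transformation.

(c) sign(Q)*Q²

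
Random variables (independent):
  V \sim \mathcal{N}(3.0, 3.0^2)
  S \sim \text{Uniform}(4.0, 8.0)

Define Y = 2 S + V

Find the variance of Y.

For independent RVs: Var(aX + bY) = a²Var(X) + b²Var(Y)
Var(V) = 9
Var(S) = 1.3333333
Var(Y) = 1²*9 + 2²*1.3333333
= 1*9 + 4*1.3333333 = 14.333333

14.333333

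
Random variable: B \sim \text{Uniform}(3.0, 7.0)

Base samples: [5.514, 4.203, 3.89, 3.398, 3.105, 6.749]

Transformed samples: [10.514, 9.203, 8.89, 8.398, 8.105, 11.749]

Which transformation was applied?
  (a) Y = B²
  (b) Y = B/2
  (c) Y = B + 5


Checking option (c) Y = B + 5:
  B = 5.514 -> Y = 10.514 ✓
  B = 4.203 -> Y = 9.203 ✓
  B = 3.89 -> Y = 8.89 ✓
All samples match this transformation.

(c) B + 5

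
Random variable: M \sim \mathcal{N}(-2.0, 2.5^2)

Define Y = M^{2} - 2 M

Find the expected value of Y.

E[Y] = 1*E[M²] - 2*E[M]
E[M] = -2
E[M²] = Var(M) + (E[M])² = 6.25 + 4 = 10.25
E[Y] = 1*10.25 - 2*(-2) = 14.25

14.25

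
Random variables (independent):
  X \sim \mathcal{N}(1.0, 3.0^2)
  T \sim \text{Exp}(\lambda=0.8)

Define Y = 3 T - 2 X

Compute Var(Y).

For independent RVs: Var(aX + bY) = a²Var(X) + b²Var(Y)
Var(X) = 9
Var(T) = 1.5625
Var(Y) = (-2)²*9 + 3²*1.5625
= 4*9 + 9*1.5625 = 50.0625

50.0625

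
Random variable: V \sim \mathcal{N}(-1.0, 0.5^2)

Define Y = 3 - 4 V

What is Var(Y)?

For Y = aV + b: Var(Y) = a² * Var(V)
Var(V) = 0.5^2 = 0.25
Var(Y) = (-4)² * 0.25 = 16 * 0.25 = 4

4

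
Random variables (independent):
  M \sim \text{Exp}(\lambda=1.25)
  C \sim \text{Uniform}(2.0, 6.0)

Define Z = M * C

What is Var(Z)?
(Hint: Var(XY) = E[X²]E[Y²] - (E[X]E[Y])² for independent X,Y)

Var(XY) = E[X²]E[Y²] - (E[X]E[Y])²
E[M] = 0.8, Var(M) = 0.64
E[C] = 4, Var(C) = 1.3333333
E[M²] = 0.64 + 0.8² = 1.28
E[C²] = 1.3333333 + 4² = 17.333333
Var(Z) = 1.28*17.333333 - (0.8*4)²
= 22.186667 - 10.24 = 11.946667

11.946667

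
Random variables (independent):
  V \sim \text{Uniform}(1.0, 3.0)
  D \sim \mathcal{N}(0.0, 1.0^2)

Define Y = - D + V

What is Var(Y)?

For independent RVs: Var(aX + bY) = a²Var(X) + b²Var(Y)
Var(V) = 0.33333333
Var(D) = 1
Var(Y) = 1²*0.33333333 + (-1)²*1
= 1*0.33333333 + 1*1 = 1.3333333

1.3333333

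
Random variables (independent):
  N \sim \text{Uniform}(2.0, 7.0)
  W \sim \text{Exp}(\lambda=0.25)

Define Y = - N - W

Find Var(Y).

For independent RVs: Var(aX + bY) = a²Var(X) + b²Var(Y)
Var(N) = 2.0833333
Var(W) = 16
Var(Y) = (-1)²*2.0833333 + (-1)²*16
= 1*2.0833333 + 1*16 = 18.083333

18.083333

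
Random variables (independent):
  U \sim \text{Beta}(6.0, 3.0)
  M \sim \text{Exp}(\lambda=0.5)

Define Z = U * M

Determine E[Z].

For independent RVs: E[XY] = E[X]*E[Y]
E[U] = 0.66666667
E[M] = 2
E[Z] = 0.66666667 * 2 = 1.3333333

1.3333333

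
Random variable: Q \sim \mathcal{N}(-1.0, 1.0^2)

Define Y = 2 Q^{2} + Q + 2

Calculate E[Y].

E[Y] = 2*E[Q²] + 1*E[Q] + 2
E[Q] = -1
E[Q²] = Var(Q) + (E[Q])² = 1 + 1 = 2
E[Y] = 2*2 + 1*(-1) + 2 = 5

5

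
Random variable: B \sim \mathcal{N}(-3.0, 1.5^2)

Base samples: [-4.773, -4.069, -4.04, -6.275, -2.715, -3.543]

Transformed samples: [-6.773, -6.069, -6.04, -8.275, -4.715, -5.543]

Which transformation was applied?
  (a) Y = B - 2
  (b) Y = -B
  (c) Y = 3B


Checking option (a) Y = B - 2:
  B = -4.773 -> Y = -6.773 ✓
  B = -4.069 -> Y = -6.069 ✓
  B = -4.04 -> Y = -6.04 ✓
All samples match this transformation.

(a) B - 2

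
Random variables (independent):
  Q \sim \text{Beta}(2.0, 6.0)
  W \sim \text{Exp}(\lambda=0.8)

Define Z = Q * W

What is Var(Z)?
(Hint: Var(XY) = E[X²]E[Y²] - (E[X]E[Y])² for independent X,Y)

Var(XY) = E[X²]E[Y²] - (E[X]E[Y])²
E[Q] = 0.25, Var(Q) = 0.020833333
E[W] = 1.25, Var(W) = 1.5625
E[Q²] = 0.020833333 + 0.25² = 0.083333333
E[W²] = 1.5625 + 1.25² = 3.125
Var(Z) = 0.083333333*3.125 - (0.25*1.25)²
= 0.26041667 - 0.09765625 = 0.16276042

0.16276042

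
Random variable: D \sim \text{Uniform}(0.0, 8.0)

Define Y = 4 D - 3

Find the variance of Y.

For Y = aD + b: Var(Y) = a² * Var(D)
Var(D) = (8 - 0)^2/12 = 5.3333333
Var(Y) = 4² * 5.3333333 = 16 * 5.3333333 = 85.333333

85.333333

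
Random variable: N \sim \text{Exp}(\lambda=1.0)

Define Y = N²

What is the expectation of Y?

E[N²] = Var(N) + (E[N])² = 1 + 1 = 2

2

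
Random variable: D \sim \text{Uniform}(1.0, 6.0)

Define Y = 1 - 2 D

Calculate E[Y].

For Y = -2D + 1:
E[Y] = -2 * E[D] + 1
E[D] = (1 + 6)/2 = 3.5
E[Y] = -2 * 3.5 + 1 = -6

-6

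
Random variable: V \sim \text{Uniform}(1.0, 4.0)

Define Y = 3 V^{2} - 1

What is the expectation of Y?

E[Y] = 3*E[V²] - 1
E[V] = 2.5
E[V²] = Var(V) + (E[V])² = 0.75 + 6.25 = 7
E[Y] = 3*7 - 1 = 20

20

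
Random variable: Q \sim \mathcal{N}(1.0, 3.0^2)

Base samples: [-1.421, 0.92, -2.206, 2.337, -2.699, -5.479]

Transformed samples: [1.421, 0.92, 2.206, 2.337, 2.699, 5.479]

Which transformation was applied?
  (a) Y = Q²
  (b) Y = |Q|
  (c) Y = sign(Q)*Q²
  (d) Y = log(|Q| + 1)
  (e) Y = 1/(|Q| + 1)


Checking option (b) Y = |Q|:
  Q = -1.421 -> Y = 1.421 ✓
  Q = 0.92 -> Y = 0.92 ✓
  Q = -2.206 -> Y = 2.206 ✓
All samples match this transformation.

(b) |Q|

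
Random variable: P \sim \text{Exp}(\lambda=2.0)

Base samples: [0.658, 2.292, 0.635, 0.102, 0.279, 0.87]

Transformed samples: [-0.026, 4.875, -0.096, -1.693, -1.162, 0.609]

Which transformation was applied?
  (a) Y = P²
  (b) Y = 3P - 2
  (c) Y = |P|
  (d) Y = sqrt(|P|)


Checking option (b) Y = 3P - 2:
  P = 0.658 -> Y = -0.026 ✓
  P = 2.292 -> Y = 4.875 ✓
  P = 0.635 -> Y = -0.096 ✓
All samples match this transformation.

(b) 3P - 2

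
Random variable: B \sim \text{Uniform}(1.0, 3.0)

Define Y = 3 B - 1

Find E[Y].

For Y = 3B - 1:
E[Y] = 3 * E[B] - 1
E[B] = (1 + 3)/2 = 2
E[Y] = 3 * 2 - 1 = 5

5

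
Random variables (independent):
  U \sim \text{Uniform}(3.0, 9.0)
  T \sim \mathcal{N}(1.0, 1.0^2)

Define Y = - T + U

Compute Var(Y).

For independent RVs: Var(aX + bY) = a²Var(X) + b²Var(Y)
Var(U) = 3
Var(T) = 1
Var(Y) = 1²*3 + (-1)²*1
= 1*3 + 1*1 = 4

4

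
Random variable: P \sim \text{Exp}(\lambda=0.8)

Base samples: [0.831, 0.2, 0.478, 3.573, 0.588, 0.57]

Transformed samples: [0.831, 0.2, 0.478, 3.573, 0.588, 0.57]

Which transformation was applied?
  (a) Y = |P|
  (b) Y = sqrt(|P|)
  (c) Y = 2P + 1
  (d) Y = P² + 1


Checking option (a) Y = |P|:
  P = 0.831 -> Y = 0.831 ✓
  P = 0.2 -> Y = 0.2 ✓
  P = 0.478 -> Y = 0.478 ✓
All samples match this transformation.

(a) |P|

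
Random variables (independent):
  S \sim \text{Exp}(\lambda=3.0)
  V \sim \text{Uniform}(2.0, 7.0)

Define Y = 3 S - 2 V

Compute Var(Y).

For independent RVs: Var(aX + bY) = a²Var(X) + b²Var(Y)
Var(S) = 0.11111111
Var(V) = 2.0833333
Var(Y) = 3²*0.11111111 + (-2)²*2.0833333
= 9*0.11111111 + 4*2.0833333 = 9.3333333

9.3333333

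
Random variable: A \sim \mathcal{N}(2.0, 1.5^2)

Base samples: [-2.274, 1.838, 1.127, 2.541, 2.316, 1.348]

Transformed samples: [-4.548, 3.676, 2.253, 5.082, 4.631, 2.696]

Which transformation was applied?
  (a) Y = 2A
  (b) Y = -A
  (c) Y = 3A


Checking option (a) Y = 2A:
  A = -2.274 -> Y = -4.548 ✓
  A = 1.838 -> Y = 3.676 ✓
  A = 1.127 -> Y = 2.253 ✓
All samples match this transformation.

(a) 2A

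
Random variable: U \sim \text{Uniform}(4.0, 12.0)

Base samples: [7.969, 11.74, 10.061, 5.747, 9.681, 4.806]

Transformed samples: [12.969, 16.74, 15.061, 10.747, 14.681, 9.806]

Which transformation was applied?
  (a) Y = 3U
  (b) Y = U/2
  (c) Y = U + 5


Checking option (c) Y = U + 5:
  U = 7.969 -> Y = 12.969 ✓
  U = 11.74 -> Y = 16.74 ✓
  U = 10.061 -> Y = 15.061 ✓
All samples match this transformation.

(c) U + 5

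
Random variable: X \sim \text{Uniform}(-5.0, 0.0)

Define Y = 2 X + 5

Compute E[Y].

For Y = 2X + 5:
E[Y] = 2 * E[X] + 5
E[X] = (-5 + 0)/2 = -2.5
E[Y] = 2 * (-2.5) + 5 = 0

0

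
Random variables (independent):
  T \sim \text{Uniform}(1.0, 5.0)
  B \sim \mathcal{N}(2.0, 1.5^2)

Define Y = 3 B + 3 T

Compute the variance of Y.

For independent RVs: Var(aX + bY) = a²Var(X) + b²Var(Y)
Var(T) = 1.3333333
Var(B) = 2.25
Var(Y) = 3²*1.3333333 + 3²*2.25
= 9*1.3333333 + 9*2.25 = 32.25

32.25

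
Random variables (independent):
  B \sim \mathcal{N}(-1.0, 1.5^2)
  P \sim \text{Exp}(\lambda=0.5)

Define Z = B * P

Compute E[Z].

For independent RVs: E[XY] = E[X]*E[Y]
E[B] = -1
E[P] = 2
E[Z] = -1 * 2 = -2

-2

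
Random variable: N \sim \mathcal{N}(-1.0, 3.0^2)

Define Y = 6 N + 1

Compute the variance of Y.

For Y = aN + b: Var(Y) = a² * Var(N)
Var(N) = 3.0^2 = 9
Var(Y) = 6² * 9 = 36 * 9 = 324

324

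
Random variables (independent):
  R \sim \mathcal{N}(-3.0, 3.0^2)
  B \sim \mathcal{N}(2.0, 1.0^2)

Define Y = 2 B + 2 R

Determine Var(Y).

For independent RVs: Var(aX + bY) = a²Var(X) + b²Var(Y)
Var(R) = 9
Var(B) = 1
Var(Y) = 2²*9 + 2²*1
= 4*9 + 4*1 = 40

40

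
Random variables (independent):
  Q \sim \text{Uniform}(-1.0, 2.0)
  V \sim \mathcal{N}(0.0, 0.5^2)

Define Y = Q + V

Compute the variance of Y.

For independent RVs: Var(aX + bY) = a²Var(X) + b²Var(Y)
Var(Q) = 0.75
Var(V) = 0.25
Var(Y) = 1²*0.75 + 1²*0.25
= 1*0.75 + 1*0.25 = 1

1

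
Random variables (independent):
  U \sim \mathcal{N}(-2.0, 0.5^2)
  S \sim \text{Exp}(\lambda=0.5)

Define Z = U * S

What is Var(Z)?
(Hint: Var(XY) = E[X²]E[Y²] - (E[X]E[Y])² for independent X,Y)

Var(XY) = E[X²]E[Y²] - (E[X]E[Y])²
E[U] = -2, Var(U) = 0.25
E[S] = 2, Var(S) = 4
E[U²] = 0.25 + (-2)² = 4.25
E[S²] = 4 + 2² = 8
Var(Z) = 4.25*8 - (-2*2)²
= 34 - 16 = 18

18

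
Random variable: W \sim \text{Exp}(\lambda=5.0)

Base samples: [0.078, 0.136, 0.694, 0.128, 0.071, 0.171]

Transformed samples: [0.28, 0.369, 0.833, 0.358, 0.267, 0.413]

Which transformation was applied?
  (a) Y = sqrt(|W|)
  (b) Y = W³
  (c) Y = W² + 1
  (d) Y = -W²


Checking option (a) Y = sqrt(|W|):
  W = 0.078 -> Y = 0.28 ✓
  W = 0.136 -> Y = 0.369 ✓
  W = 0.694 -> Y = 0.833 ✓
All samples match this transformation.

(a) sqrt(|W|)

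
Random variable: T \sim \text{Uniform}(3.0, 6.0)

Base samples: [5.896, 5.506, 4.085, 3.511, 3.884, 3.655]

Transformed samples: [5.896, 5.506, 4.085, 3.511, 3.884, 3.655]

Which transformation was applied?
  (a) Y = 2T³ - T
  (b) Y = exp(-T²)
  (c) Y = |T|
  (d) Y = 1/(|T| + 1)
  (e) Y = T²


Checking option (c) Y = |T|:
  T = 5.896 -> Y = 5.896 ✓
  T = 5.506 -> Y = 5.506 ✓
  T = 4.085 -> Y = 4.085 ✓
All samples match this transformation.

(c) |T|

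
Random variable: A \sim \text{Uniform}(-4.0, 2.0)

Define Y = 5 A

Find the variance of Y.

For Y = aA + b: Var(Y) = a² * Var(A)
Var(A) = (2 + 4)^2/12 = 3
Var(Y) = 5² * 3 = 25 * 3 = 75

75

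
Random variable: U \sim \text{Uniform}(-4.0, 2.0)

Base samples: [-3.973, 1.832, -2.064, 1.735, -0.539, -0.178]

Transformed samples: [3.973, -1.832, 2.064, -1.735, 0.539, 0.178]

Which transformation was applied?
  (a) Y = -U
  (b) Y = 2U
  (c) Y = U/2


Checking option (a) Y = -U:
  U = -3.973 -> Y = 3.973 ✓
  U = 1.832 -> Y = -1.832 ✓
  U = -2.064 -> Y = 2.064 ✓
All samples match this transformation.

(a) -U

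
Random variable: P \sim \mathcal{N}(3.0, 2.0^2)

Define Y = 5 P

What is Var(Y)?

For Y = aP + b: Var(Y) = a² * Var(P)
Var(P) = 2.0^2 = 4
Var(Y) = 5² * 4 = 25 * 4 = 100

100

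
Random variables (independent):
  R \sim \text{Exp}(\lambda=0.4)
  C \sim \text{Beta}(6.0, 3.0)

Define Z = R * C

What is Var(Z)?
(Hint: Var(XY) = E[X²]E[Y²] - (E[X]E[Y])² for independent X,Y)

Var(XY) = E[X²]E[Y²] - (E[X]E[Y])²
E[R] = 2.5, Var(R) = 6.25
E[C] = 0.66666667, Var(C) = 0.022222222
E[R²] = 6.25 + 2.5² = 12.5
E[C²] = 0.022222222 + 0.66666667² = 0.46666667
Var(Z) = 12.5*0.46666667 - (2.5*0.66666667)²
= 5.8333333 - 2.7777778 = 3.0555556

3.0555556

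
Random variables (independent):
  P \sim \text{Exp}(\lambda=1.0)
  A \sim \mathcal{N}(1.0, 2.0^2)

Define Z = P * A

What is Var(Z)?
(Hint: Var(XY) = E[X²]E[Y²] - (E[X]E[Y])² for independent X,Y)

Var(XY) = E[X²]E[Y²] - (E[X]E[Y])²
E[P] = 1, Var(P) = 1
E[A] = 1, Var(A) = 4
E[P²] = 1 + 1² = 2
E[A²] = 4 + 1² = 5
Var(Z) = 2*5 - (1*1)²
= 10 - 1 = 9

9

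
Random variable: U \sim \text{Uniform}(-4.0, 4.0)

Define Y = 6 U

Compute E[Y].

For Y = 6U:
E[Y] = 6 * E[U]
E[U] = (-4 + 4)/2 = 0
E[Y] = 6 * 0 = 0

0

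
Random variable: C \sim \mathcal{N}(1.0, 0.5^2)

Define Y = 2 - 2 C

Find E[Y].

For Y = -2C + 2:
E[Y] = -2 * E[C] + 2
E[C] = 1.0 = 1
E[Y] = -2 * 1 + 2 = 0

0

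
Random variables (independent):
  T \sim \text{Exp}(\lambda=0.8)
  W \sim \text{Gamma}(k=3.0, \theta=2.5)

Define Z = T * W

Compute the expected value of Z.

For independent RVs: E[XY] = E[X]*E[Y]
E[T] = 1.25
E[W] = 7.5
E[Z] = 1.25 * 7.5 = 9.375

9.375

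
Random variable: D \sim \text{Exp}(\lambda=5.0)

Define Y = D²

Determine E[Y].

Using E[X²] = Var(X) + (E[X])²:
E[D] = 0.2
Var(D) = 1/5.0^2 = 0.04
E[D²] = 0.04 + 0.2² = 0.04 + 0.04 = 0.08

0.08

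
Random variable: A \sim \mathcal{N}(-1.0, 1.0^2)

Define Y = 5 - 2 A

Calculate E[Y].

For Y = -2A + 5:
E[Y] = -2 * E[A] + 5
E[A] = -1.0 = -1
E[Y] = -2 * (-1) + 5 = 7

7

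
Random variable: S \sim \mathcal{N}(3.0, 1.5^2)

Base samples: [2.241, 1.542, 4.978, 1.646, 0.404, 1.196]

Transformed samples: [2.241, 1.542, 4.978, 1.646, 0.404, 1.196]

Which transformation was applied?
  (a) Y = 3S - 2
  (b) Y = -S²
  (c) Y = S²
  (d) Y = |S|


Checking option (d) Y = |S|:
  S = 2.241 -> Y = 2.241 ✓
  S = 1.542 -> Y = 1.542 ✓
  S = 4.978 -> Y = 4.978 ✓
All samples match this transformation.

(d) |S|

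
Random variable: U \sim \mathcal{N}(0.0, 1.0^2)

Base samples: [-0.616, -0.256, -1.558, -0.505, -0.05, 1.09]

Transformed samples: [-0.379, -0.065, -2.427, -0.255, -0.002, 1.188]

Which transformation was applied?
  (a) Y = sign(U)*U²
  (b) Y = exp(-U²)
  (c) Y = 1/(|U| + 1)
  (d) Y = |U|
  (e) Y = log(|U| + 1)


Checking option (a) Y = sign(U)*U²:
  U = -0.616 -> Y = -0.379 ✓
  U = -0.256 -> Y = -0.065 ✓
  U = -1.558 -> Y = -2.427 ✓
All samples match this transformation.

(a) sign(U)*U²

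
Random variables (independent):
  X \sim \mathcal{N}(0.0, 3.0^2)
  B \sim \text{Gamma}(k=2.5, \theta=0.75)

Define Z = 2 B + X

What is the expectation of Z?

E[Z] = 1*E[X] + 2*E[B]
E[X] = 0
E[B] = 1.875
E[Z] = 1*0 + 2*1.875 = 3.75

3.75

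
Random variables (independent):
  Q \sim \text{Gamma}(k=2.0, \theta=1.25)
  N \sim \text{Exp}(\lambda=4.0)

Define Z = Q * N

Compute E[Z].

For independent RVs: E[XY] = E[X]*E[Y]
E[Q] = 2.5
E[N] = 0.25
E[Z] = 2.5 * 0.25 = 0.625

0.625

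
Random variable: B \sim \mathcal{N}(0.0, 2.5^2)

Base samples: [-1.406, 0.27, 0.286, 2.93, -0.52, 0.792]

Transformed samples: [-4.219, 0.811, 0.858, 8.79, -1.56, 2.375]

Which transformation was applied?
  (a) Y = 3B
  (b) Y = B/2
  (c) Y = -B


Checking option (a) Y = 3B:
  B = -1.406 -> Y = -4.219 ✓
  B = 0.27 -> Y = 0.811 ✓
  B = 0.286 -> Y = 0.858 ✓
All samples match this transformation.

(a) 3B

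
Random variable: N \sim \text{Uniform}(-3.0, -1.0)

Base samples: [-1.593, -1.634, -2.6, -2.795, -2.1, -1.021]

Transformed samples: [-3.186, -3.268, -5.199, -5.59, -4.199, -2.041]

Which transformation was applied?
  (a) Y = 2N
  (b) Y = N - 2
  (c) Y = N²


Checking option (a) Y = 2N:
  N = -1.593 -> Y = -3.186 ✓
  N = -1.634 -> Y = -3.268 ✓
  N = -2.6 -> Y = -5.199 ✓
All samples match this transformation.

(a) 2N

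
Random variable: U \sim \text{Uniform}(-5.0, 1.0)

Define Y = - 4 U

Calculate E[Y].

For Y = -4U:
E[Y] = -4 * E[U]
E[U] = (-5 + 1)/2 = -2
E[Y] = -4 * (-2) = 8

8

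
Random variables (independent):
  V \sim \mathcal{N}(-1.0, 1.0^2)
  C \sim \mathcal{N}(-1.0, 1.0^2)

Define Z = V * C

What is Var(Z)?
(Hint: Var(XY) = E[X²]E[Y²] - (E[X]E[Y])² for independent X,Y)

Var(XY) = E[X²]E[Y²] - (E[X]E[Y])²
E[V] = -1, Var(V) = 1
E[C] = -1, Var(C) = 1
E[V²] = 1 + (-1)² = 2
E[C²] = 1 + (-1)² = 2
Var(Z) = 2*2 - (-1*(-1))²
= 4 - 1 = 3

3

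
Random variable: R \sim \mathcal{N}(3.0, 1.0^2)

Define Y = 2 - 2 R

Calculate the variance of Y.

For Y = aR + b: Var(Y) = a² * Var(R)
Var(R) = 1.0^2 = 1
Var(Y) = (-2)² * 1 = 4 * 1 = 4

4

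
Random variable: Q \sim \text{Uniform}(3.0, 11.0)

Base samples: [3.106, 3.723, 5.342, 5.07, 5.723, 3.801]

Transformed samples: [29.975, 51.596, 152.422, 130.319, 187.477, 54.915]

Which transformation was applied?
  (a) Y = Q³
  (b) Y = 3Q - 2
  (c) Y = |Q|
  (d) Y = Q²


Checking option (a) Y = Q³:
  Q = 3.106 -> Y = 29.975 ✓
  Q = 3.723 -> Y = 51.596 ✓
  Q = 5.342 -> Y = 152.422 ✓
All samples match this transformation.

(a) Q³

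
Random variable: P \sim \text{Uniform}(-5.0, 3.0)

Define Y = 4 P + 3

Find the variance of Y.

For Y = aP + b: Var(Y) = a² * Var(P)
Var(P) = (3 + 5)^2/12 = 5.3333333
Var(Y) = 4² * 5.3333333 = 16 * 5.3333333 = 85.333333

85.333333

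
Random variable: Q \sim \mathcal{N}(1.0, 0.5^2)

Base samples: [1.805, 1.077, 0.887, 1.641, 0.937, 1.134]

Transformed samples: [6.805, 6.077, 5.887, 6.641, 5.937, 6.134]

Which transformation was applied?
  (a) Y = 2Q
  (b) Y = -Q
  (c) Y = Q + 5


Checking option (c) Y = Q + 5:
  Q = 1.805 -> Y = 6.805 ✓
  Q = 1.077 -> Y = 6.077 ✓
  Q = 0.887 -> Y = 5.887 ✓
All samples match this transformation.

(c) Q + 5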